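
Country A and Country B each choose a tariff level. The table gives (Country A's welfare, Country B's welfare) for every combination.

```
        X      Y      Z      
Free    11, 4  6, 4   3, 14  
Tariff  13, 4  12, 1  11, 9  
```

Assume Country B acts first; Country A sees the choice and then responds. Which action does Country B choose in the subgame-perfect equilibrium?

Z

Country A best-responds to each possible Country B move:
- X: Country A compares 11, 13 and picks Tariff; Country B would get 4.
- Y: Country A compares 6, 12 and picks Tariff; Country B would get 1.
- Z: Country A compares 3, 11 and picks Tariff; Country B would get 9.
Country B's induced payoffs are 4, 1, 9, so Country B commits to Z. Subgame-perfect outcome: (Tariff, Z) with payoffs (11, 9).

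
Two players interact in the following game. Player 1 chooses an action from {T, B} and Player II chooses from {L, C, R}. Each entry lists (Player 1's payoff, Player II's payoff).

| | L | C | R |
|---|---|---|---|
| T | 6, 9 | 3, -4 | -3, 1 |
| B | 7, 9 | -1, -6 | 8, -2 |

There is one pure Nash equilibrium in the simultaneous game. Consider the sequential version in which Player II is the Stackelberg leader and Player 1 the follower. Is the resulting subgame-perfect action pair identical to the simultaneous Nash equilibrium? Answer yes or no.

Player 1 best-responds to each possible Player II move:
- L: BR = B, leader payoff 9.
- C: BR = T, leader payoff -4.
- R: BR = B, leader payoff -2.
Among 9, -4, -2, the best is 9 at L. Subgame-perfect outcome: (B, L) with payoffs (7, 9).
For the simultaneous game, intersect best replies.
Player 1's best replies: L→B; C→T; R→B.
Player II's best replies: T→L; B→L.
Only (B, L) has each player best-responding; Nash payoffs (7, 9).
Sequential outcome (B, L) coincides with the Nash profile (B, L).

yes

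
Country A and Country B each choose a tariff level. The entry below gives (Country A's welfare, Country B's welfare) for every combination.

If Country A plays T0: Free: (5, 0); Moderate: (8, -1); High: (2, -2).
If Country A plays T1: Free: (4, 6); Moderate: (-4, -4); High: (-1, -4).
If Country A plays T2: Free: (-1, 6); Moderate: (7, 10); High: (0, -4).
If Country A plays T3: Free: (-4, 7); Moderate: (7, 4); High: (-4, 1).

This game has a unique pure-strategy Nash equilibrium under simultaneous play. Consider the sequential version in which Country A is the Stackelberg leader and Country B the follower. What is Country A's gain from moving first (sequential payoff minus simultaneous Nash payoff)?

Solve by backward induction (Country A leads).
- T0: BR = Free, leader payoff 5.
- T1: BR = Free, leader payoff 4.
- T2: BR = Moderate, leader payoff 7.
- T3: BR = Free, leader payoff -4.
Among 5, 4, 7, -4, the best is 7 at T2. Subgame-perfect outcome: (T2, Moderate) with payoffs (7, 10).
For the simultaneous game, intersect best replies.
Country A's best replies: Free→T0; Moderate→T0; High→T0.
Country B's best replies: T0→Free; T1→Free; T2→Moderate; T3→Free.
Only (T0, Free) has each player best-responding; Nash payoffs (5, 0).
Country A's commitment gain: 7 − 5 = 2.

2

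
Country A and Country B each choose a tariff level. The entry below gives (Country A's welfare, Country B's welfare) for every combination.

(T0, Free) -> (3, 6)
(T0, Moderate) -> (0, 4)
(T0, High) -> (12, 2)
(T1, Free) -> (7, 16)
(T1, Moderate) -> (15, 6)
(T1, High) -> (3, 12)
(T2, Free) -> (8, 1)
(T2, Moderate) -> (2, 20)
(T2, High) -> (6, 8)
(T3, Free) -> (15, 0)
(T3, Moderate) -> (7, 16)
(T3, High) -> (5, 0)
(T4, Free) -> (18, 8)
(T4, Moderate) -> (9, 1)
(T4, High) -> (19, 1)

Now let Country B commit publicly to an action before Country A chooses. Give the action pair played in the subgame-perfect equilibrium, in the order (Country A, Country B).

Work backward from Country A's decision.
- Free: BR = T4, leader payoff 8.
- Moderate: BR = T1, leader payoff 6.
- High: BR = T4, leader payoff 1.
Country B's induced payoffs are 8, 6, 1, so Country B commits to Free. Subgame-perfect outcome: (T4, Free) with payoffs (18, 8).

(T4, Free)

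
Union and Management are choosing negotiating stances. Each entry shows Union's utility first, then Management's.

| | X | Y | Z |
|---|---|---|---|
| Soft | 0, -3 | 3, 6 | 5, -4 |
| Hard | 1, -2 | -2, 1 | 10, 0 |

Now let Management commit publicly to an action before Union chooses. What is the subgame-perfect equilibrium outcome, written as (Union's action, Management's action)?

Work backward from Union's decision.
- X → Union plays Hard (best of 0, 1); Management gets -2.
- Y → Union plays Soft (best of 3, -2); Management gets 6.
- Z → Union plays Hard (best of 5, 10); Management gets 0.
Maximizing over -2, 6, 0, Management chooses Y. Subgame-perfect outcome: (Soft, Y) with payoffs (3, 6).

(Soft, Y)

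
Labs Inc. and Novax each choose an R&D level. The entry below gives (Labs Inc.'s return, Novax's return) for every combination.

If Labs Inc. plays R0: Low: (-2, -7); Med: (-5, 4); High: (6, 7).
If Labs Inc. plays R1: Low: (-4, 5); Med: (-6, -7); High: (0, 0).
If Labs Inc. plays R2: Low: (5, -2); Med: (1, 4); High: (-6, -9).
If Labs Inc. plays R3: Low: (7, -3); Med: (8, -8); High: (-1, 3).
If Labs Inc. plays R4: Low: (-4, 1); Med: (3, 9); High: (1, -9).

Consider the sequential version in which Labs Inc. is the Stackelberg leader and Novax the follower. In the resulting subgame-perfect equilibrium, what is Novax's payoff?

Solve by backward induction (Labs Inc. leads).
- R0: Novax compares -7, 4, 7 and picks High; Labs Inc. would get 6.
- R1: Novax compares 5, -7, 0 and picks Low; Labs Inc. would get -4.
- R2: Novax compares -2, 4, -9 and picks Med; Labs Inc. would get 1.
- R3: Novax compares -3, -8, 3 and picks High; Labs Inc. would get -1.
- R4: Novax compares 1, 9, -9 and picks Med; Labs Inc. would get 3.
Among 6, -4, 1, -1, 3, the best is 6 at R0. Subgame-perfect outcome: (R0, High) with payoffs (6, 7).

7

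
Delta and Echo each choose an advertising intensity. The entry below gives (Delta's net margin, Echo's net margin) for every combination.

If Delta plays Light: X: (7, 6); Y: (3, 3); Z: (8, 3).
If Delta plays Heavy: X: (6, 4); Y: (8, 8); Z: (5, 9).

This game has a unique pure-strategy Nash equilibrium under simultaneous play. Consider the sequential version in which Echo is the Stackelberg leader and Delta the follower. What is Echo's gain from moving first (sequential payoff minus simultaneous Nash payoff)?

2

Work backward from Delta's decision.
- X: Delta compares 7, 6 and picks Light; Echo would get 6.
- Y: Delta compares 3, 8 and picks Heavy; Echo would get 8.
- Z: Delta compares 8, 5 and picks Light; Echo would get 3.
Maximizing over 6, 8, 3, Echo chooses Y. Subgame-perfect outcome: (Heavy, Y) with payoffs (8, 8).
For the simultaneous game, intersect best replies.
Delta's best replies: X→Light; Y→Heavy; Z→Light.
Echo's best replies: Light→X; Heavy→Z.
Only (Light, X) has each player best-responding; Nash payoffs (7, 6).
Echo's commitment gain: 8 − 6 = 2.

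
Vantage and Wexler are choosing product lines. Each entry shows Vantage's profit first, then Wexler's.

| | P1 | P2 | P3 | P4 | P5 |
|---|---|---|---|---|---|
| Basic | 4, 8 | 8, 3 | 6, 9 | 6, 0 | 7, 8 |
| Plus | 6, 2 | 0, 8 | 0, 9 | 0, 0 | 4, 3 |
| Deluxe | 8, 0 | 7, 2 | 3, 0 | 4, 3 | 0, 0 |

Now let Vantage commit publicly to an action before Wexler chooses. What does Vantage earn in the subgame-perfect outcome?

Backward induction with Vantage moving first.
- Basic → Wexler plays P3 (best of 8, 3, 9, 0, 8); Vantage gets 6.
- Plus → Wexler plays P3 (best of 2, 8, 9, 0, 3); Vantage gets 0.
- Deluxe → Wexler plays P4 (best of 0, 2, 0, 3, 0); Vantage gets 4.
Maximizing over 6, 0, 4, Vantage chooses Basic. Subgame-perfect outcome: (Basic, P3) with payoffs (6, 9).

6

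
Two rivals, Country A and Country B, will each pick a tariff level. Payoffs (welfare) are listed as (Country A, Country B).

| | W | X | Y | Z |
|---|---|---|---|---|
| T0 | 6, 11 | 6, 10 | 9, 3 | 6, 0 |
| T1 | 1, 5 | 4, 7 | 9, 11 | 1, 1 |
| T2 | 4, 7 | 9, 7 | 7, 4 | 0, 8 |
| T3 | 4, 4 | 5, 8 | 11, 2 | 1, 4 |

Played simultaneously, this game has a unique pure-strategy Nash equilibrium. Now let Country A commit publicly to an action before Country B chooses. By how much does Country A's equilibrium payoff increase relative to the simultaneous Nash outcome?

3

Solve by backward induction (Country A leads).
- T0 → Country B plays W (best of 11, 10, 3, 0); Country A gets 6.
- T1 → Country B plays Y (best of 5, 7, 11, 1); Country A gets 9.
- T2 → Country B plays Z (best of 7, 7, 4, 8); Country A gets 0.
- T3 → Country B plays X (best of 4, 8, 2, 4); Country A gets 5.
Country A's induced payoffs are 6, 9, 0, 5, so Country A commits to T1. Subgame-perfect outcome: (T1, Y) with payoffs (9, 11).
Now find the simultaneous Nash equilibrium.
Country A's best replies: W→T0; X→T2; Y→T3; Z→T0.
Country B's best replies: T0→W; T1→Y; T2→Z; T3→X.
The unique mutual best reply is (T0, W), giving (6, 11).
Country A's commitment gain: 9 − 6 = 3.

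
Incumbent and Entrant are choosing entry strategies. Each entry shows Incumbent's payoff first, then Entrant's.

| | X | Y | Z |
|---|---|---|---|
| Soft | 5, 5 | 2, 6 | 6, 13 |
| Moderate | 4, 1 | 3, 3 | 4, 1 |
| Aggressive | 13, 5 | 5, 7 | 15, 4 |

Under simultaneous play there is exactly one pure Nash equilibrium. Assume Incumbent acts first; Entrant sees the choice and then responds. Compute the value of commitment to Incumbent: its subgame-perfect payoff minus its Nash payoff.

Entrant best-responds to each possible Incumbent move:
- Soft → Entrant plays Z (best of 5, 6, 13); Incumbent gets 6.
- Moderate → Entrant plays Y (best of 1, 3, 1); Incumbent gets 3.
- Aggressive → Entrant plays Y (best of 5, 7, 4); Incumbent gets 5.
Incumbent's induced payoffs are 6, 3, 5, so Incumbent commits to Soft. Subgame-perfect outcome: (Soft, Z) with payoffs (6, 13).
For the simultaneous game, intersect best replies.
Incumbent's best replies: X→Aggressive; Y→Aggressive; Z→Aggressive.
Entrant's best replies: Soft→Z; Moderate→Y; Aggressive→Y.
Only (Aggressive, Y) has each player best-responding; Nash payoffs (5, 7).
Incumbent's commitment gain: 6 − 5 = 1.

1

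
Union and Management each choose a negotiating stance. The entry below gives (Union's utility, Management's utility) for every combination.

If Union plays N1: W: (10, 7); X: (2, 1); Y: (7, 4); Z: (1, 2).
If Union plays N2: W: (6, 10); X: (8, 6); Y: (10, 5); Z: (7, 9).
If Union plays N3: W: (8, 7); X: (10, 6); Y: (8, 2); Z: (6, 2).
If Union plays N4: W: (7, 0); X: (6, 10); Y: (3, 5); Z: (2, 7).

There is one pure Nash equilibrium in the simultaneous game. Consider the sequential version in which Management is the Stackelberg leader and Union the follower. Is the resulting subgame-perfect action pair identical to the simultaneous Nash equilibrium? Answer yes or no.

Backward induction with Management moving first.
- W: BR = N1, leader payoff 7.
- X: BR = N3, leader payoff 6.
- Y: BR = N2, leader payoff 5.
- Z: BR = N2, leader payoff 9.
Management's induced payoffs are 7, 6, 5, 9, so Management commits to Z. Subgame-perfect outcome: (N2, Z) with payoffs (7, 9).
For the simultaneous game, intersect best replies.
Union's best replies: W→N1; X→N3; Y→N2; Z→N2.
Management's best replies: N1→W; N2→W; N3→W; N4→X.
Only (N1, W) has each player best-responding; Nash payoffs (10, 7).
Sequential outcome (N2, Z) differs from the Nash profile (N1, W).

no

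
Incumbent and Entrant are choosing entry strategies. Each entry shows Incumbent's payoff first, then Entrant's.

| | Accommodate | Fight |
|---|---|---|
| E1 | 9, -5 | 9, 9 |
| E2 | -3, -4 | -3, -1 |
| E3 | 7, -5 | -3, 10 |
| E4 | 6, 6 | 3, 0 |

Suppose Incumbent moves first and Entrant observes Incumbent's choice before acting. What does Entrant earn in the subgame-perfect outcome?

9

Solve by backward induction (Incumbent leads).
- E1: BR = Fight, leader payoff 9.
- E2: BR = Fight, leader payoff -3.
- E3: BR = Fight, leader payoff -3.
- E4: BR = Accommodate, leader payoff 6.
Among 9, -3, -3, 6, the best is 9 at E1. Subgame-perfect outcome: (E1, Fight) with payoffs (9, 9).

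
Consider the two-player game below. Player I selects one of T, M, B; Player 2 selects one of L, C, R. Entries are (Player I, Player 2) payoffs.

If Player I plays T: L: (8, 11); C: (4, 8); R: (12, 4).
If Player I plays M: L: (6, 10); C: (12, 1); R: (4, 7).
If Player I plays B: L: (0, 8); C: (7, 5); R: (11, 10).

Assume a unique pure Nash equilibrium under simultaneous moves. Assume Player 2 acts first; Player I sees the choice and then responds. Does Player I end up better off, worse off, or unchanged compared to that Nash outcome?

Work backward from Player I's decision.
- L: BR = T, leader payoff 11.
- C: BR = M, leader payoff 1.
- R: BR = T, leader payoff 4.
Among 11, 1, 4, the best is 11 at L. Subgame-perfect outcome: (T, L) with payoffs (8, 11).
For the simultaneous game, intersect best replies.
Player I's best replies: L→T; C→M; R→T.
Player 2's best replies: T→L; M→L; B→R.
The unique mutual best reply is (T, L), giving (8, 11).
Player I earns 8 sequentially versus 8 at the Nash outcome: unchanged.

unchanged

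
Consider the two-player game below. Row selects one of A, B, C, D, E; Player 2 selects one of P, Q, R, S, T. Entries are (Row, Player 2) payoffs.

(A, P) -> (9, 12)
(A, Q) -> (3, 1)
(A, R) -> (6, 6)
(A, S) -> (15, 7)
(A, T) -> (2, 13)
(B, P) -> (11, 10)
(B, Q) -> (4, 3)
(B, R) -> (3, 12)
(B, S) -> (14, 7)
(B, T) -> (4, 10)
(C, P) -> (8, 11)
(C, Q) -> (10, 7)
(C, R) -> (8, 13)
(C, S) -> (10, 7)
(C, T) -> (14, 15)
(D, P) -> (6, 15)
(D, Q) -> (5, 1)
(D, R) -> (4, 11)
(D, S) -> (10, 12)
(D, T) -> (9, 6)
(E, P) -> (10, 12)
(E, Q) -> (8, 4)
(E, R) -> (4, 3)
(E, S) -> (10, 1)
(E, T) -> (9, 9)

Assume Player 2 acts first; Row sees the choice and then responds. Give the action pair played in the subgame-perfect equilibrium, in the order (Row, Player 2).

(C, T)

Solve by backward induction (Player 2 leads).
- P → Row plays B (best of 9, 11, 8, 6, 10); Player 2 gets 10.
- Q → Row plays C (best of 3, 4, 10, 5, 8); Player 2 gets 7.
- R → Row plays C (best of 6, 3, 8, 4, 4); Player 2 gets 13.
- S → Row plays A (best of 15, 14, 10, 10, 10); Player 2 gets 7.
- T → Row plays C (best of 2, 4, 14, 9, 9); Player 2 gets 15.
Maximizing over 10, 7, 13, 7, 15, Player 2 chooses T. Subgame-perfect outcome: (C, T) with payoffs (14, 15).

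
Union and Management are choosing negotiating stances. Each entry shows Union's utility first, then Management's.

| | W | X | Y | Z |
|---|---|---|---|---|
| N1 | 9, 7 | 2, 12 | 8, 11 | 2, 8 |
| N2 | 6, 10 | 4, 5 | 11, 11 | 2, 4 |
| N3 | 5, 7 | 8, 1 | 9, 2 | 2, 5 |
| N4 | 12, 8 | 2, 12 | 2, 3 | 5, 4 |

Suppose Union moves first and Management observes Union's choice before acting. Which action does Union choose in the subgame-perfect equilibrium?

N2

Work backward from Management's decision.
- N1: BR = X, leader payoff 2.
- N2: BR = Y, leader payoff 11.
- N3: BR = W, leader payoff 5.
- N4: BR = X, leader payoff 2.
Maximizing over 2, 11, 5, 2, Union chooses N2. Subgame-perfect outcome: (N2, Y) with payoffs (11, 11).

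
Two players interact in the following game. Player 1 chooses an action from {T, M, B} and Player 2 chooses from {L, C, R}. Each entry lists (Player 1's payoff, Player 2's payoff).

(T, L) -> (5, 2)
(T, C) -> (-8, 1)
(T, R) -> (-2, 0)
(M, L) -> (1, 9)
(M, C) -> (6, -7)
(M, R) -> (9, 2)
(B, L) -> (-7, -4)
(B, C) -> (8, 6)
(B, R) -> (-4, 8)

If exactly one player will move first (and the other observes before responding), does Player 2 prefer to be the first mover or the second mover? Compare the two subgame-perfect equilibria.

first

If Player 1 leads: Player 2's best replies are T→L, M→L, B→R; Player 1's induced payoffs 5, 1, -4; outcome (T, L), payoffs (5, 2).
If Player 2 leads: Player 1's best replies are L→T, C→B, R→M; Player 2's induced payoffs 2, 6, 2; outcome (B, C), payoffs (8, 6).
Player 2 gets 6 moving first and 2 moving second, so Player 2 prefers to move first.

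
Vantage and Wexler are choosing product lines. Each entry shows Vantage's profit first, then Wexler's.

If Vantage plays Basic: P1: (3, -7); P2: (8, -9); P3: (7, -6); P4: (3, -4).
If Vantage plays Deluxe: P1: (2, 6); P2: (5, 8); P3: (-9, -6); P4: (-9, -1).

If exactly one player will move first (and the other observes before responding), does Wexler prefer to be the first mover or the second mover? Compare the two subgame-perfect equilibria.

second

If Vantage leads: Wexler's best replies are Basic→P4, Deluxe→P2; Vantage's induced payoffs 3, 5; outcome (Deluxe, P2), payoffs (5, 8).
If Wexler leads: Vantage's best replies are P1→Basic, P2→Basic, P3→Basic, P4→Basic; Wexler's induced payoffs -7, -9, -6, -4; outcome (Basic, P4), payoffs (3, -4).
Wexler gets -4 moving first and 8 moving second, so Wexler prefers to move second.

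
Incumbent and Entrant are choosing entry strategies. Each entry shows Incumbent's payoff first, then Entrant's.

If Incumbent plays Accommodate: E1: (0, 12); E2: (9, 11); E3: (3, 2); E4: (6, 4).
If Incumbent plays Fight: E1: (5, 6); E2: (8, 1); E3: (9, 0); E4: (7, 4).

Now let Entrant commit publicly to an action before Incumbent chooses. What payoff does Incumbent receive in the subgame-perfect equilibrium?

9

Incumbent best-responds to each possible Entrant move:
- E1 → Incumbent plays Fight (best of 0, 5); Entrant gets 6.
- E2 → Incumbent plays Accommodate (best of 9, 8); Entrant gets 11.
- E3 → Incumbent plays Fight (best of 3, 9); Entrant gets 0.
- E4 → Incumbent plays Fight (best of 6, 7); Entrant gets 4.
Among 6, 11, 0, 4, the best is 11 at E2. Subgame-perfect outcome: (Accommodate, E2) with payoffs (9, 11).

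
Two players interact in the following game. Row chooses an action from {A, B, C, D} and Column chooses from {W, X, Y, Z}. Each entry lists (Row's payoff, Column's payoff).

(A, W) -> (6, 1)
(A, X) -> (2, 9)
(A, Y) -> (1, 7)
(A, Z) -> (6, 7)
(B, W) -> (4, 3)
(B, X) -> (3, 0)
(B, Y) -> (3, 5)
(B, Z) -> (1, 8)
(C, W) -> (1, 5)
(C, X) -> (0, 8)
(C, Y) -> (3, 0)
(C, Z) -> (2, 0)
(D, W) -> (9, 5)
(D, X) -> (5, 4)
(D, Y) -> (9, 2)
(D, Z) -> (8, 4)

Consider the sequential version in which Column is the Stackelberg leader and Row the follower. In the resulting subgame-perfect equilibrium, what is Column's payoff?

Backward induction with Column moving first.
- W → Row plays D (best of 6, 4, 1, 9); Column gets 5.
- X → Row plays D (best of 2, 3, 0, 5); Column gets 4.
- Y → Row plays D (best of 1, 3, 3, 9); Column gets 2.
- Z → Row plays D (best of 6, 1, 2, 8); Column gets 4.
Column's induced payoffs are 5, 4, 2, 4, so Column commits to W. Subgame-perfect outcome: (D, W) with payoffs (9, 5).

5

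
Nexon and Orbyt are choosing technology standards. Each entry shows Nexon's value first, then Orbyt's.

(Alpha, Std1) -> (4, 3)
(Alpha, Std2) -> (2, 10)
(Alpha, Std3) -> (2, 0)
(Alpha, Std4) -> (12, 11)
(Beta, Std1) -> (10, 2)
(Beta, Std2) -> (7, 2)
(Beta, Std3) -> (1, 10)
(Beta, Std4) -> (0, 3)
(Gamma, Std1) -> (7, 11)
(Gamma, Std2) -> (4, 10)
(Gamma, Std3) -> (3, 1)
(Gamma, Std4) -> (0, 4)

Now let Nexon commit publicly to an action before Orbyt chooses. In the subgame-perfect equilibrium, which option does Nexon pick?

Alpha

Backward induction with Nexon moving first.
- Alpha: BR = Std4, leader payoff 12.
- Beta: BR = Std3, leader payoff 1.
- Gamma: BR = Std1, leader payoff 7.
Among 12, 1, 7, the best is 12 at Alpha. Subgame-perfect outcome: (Alpha, Std4) with payoffs (12, 11).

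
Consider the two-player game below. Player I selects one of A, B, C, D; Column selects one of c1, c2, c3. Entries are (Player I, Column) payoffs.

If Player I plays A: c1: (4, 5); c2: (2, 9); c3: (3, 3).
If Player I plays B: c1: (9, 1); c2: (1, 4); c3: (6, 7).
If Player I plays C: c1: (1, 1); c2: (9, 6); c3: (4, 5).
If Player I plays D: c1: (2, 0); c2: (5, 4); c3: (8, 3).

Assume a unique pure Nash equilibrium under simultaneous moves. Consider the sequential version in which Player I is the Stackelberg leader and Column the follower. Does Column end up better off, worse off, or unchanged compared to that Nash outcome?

Backward induction with Player I moving first.
- A: BR = c2, leader payoff 2.
- B: BR = c3, leader payoff 6.
- C: BR = c2, leader payoff 9.
- D: BR = c2, leader payoff 5.
Player I's induced payoffs are 2, 6, 9, 5, so Player I commits to C. Subgame-perfect outcome: (C, c2) with payoffs (9, 6).
Under simultaneous play:
Player I's best replies: c1→B; c2→C; c3→D.
Column's best replies: A→c2; B→c3; C→c2; D→c2.
The unique mutual best reply is (C, c2), giving (9, 6).
Column earns 6 sequentially versus 6 at the Nash outcome: unchanged.

unchanged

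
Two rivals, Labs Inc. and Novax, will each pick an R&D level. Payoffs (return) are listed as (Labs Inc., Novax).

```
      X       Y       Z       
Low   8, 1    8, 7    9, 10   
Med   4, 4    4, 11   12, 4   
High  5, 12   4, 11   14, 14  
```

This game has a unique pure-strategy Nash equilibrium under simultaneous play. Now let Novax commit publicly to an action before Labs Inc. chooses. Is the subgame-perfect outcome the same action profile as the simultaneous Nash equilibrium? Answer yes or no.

Labs Inc. best-responds to each possible Novax move:
- X: Labs Inc. compares 8, 4, 5 and picks Low; Novax would get 1.
- Y: Labs Inc. compares 8, 4, 4 and picks Low; Novax would get 7.
- Z: Labs Inc. compares 9, 12, 14 and picks High; Novax would get 14.
Novax's induced payoffs are 1, 7, 14, so Novax commits to Z. Subgame-perfect outcome: (High, Z) with payoffs (14, 14).
Now find the simultaneous Nash equilibrium.
Labs Inc.'s best replies: X→Low; Y→Low; Z→High.
Novax's best replies: Low→Z; Med→Y; High→Z.
The unique mutual best reply is (High, Z), giving (14, 14).
Sequential outcome (High, Z) coincides with the Nash profile (High, Z).

yes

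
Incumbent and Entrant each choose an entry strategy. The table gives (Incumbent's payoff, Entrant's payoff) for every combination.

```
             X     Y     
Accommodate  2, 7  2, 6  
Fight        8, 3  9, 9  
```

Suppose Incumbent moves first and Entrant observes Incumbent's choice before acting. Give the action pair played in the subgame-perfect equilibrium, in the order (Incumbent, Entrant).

(Fight, Y)

Work backward from Entrant's decision.
- Accommodate: Entrant compares 7, 6 and picks X; Incumbent would get 2.
- Fight: Entrant compares 3, 9 and picks Y; Incumbent would get 9.
Incumbent's induced payoffs are 2, 9, so Incumbent commits to Fight. Subgame-perfect outcome: (Fight, Y) with payoffs (9, 9).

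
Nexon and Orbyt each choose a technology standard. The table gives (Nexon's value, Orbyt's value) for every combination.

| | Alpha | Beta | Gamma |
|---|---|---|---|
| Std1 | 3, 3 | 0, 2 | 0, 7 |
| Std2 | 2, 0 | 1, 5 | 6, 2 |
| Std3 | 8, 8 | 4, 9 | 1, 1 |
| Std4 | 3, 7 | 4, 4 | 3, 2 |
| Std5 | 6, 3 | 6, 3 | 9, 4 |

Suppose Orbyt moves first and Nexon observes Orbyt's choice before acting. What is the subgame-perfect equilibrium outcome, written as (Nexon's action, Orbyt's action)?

(Std3, Alpha)

Solve by backward induction (Orbyt leads).
- Alpha → Nexon plays Std3 (best of 3, 2, 8, 3, 6); Orbyt gets 8.
- Beta → Nexon plays Std5 (best of 0, 1, 4, 4, 6); Orbyt gets 3.
- Gamma → Nexon plays Std5 (best of 0, 6, 1, 3, 9); Orbyt gets 4.
Among 8, 3, 4, the best is 8 at Alpha. Subgame-perfect outcome: (Std3, Alpha) with payoffs (8, 8).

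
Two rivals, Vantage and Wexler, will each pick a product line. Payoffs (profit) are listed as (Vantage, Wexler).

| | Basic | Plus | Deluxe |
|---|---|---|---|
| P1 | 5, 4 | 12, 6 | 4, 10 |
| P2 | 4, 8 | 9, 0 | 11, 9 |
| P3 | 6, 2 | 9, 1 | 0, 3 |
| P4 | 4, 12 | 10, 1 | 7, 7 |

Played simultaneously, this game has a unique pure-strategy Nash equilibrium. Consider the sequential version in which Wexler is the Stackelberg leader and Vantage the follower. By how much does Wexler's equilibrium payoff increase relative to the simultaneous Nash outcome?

Solve by backward induction (Wexler leads).
- Basic → Vantage plays P3 (best of 5, 4, 6, 4); Wexler gets 2.
- Plus → Vantage plays P1 (best of 12, 9, 9, 10); Wexler gets 6.
- Deluxe → Vantage plays P2 (best of 4, 11, 0, 7); Wexler gets 9.
Among 2, 6, 9, the best is 9 at Deluxe. Subgame-perfect outcome: (P2, Deluxe) with payoffs (11, 9).
Now find the simultaneous Nash equilibrium.
Vantage's best replies: Basic→P3; Plus→P1; Deluxe→P2.
Wexler's best replies: P1→Deluxe; P2→Deluxe; P3→Deluxe; P4→Basic.
The unique mutual best reply is (P2, Deluxe), giving (11, 9).
Wexler's commitment gain: 9 − 9 = 0.

0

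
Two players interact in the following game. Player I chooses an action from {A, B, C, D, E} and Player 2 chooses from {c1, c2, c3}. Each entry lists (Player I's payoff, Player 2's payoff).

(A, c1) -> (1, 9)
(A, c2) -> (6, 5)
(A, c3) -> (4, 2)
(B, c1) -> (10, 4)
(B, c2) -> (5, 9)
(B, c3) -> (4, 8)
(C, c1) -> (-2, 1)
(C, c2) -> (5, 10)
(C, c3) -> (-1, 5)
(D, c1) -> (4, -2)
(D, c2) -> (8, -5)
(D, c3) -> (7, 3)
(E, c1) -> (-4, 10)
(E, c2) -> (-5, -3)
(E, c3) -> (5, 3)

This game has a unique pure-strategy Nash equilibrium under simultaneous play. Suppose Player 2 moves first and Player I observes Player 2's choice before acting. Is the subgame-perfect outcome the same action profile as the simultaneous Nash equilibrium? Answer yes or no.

no

Work backward from Player I's decision.
- c1: Player I compares 1, 10, -2, 4, -4 and picks B; Player 2 would get 4.
- c2: Player I compares 6, 5, 5, 8, -5 and picks D; Player 2 would get -5.
- c3: Player I compares 4, 4, -1, 7, 5 and picks D; Player 2 would get 3.
Maximizing over 4, -5, 3, Player 2 chooses c1. Subgame-perfect outcome: (B, c1) with payoffs (10, 4).
Now find the simultaneous Nash equilibrium.
Player I's best replies: c1→B; c2→D; c3→D.
Player 2's best replies: A→c1; B→c2; C→c2; D→c3; E→c1.
Only (D, c3) has each player best-responding; Nash payoffs (7, 3).
Sequential outcome (B, c1) differs from the Nash profile (D, c3).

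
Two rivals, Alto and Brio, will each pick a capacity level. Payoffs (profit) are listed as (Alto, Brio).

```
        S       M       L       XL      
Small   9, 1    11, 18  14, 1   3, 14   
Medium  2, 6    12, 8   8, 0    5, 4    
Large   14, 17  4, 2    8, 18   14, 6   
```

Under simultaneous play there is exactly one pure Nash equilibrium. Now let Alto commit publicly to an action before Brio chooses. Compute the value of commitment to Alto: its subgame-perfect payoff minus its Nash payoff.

0

Backward induction with Alto moving first.
- Small → Brio plays M (best of 1, 18, 1, 14); Alto gets 11.
- Medium → Brio plays M (best of 6, 8, 0, 4); Alto gets 12.
- Large → Brio plays L (best of 17, 2, 18, 6); Alto gets 8.
Alto's induced payoffs are 11, 12, 8, so Alto commits to Medium. Subgame-perfect outcome: (Medium, M) with payoffs (12, 8).
Under simultaneous play:
Alto's best replies: S→Large; M→Medium; L→Small; XL→Large.
Brio's best replies: Small→M; Medium→M; Large→L.
The unique mutual best reply is (Medium, M), giving (12, 8).
Alto's commitment gain: 12 − 12 = 0.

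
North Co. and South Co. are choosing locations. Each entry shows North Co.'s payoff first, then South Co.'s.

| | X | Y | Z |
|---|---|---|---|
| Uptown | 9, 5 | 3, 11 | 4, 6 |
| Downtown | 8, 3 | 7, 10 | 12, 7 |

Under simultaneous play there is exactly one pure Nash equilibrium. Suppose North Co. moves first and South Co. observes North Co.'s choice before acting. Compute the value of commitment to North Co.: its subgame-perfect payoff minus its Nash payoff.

Work backward from South Co.'s decision.
- Uptown → South Co. plays Y (best of 5, 11, 6); North Co. gets 3.
- Downtown → South Co. plays Y (best of 3, 10, 7); North Co. gets 7.
Maximizing over 3, 7, North Co. chooses Downtown. Subgame-perfect outcome: (Downtown, Y) with payoffs (7, 10).
For the simultaneous game, intersect best replies.
North Co.'s best replies: X→Uptown; Y→Downtown; Z→Downtown.
South Co.'s best replies: Uptown→Y; Downtown→Y.
The unique mutual best reply is (Downtown, Y), giving (7, 10).
North Co.'s commitment gain: 7 − 7 = 0.

0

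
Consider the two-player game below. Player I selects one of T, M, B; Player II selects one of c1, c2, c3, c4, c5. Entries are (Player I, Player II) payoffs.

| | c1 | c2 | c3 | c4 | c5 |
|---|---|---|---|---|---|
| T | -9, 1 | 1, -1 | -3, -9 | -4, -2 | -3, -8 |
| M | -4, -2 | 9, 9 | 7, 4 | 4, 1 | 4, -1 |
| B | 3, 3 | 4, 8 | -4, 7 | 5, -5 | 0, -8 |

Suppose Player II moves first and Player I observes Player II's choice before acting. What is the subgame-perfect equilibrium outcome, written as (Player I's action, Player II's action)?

Backward induction with Player II moving first.
- c1 → Player I plays B (best of -9, -4, 3); Player II gets 3.
- c2 → Player I plays M (best of 1, 9, 4); Player II gets 9.
- c3 → Player I plays M (best of -3, 7, -4); Player II gets 4.
- c4 → Player I plays B (best of -4, 4, 5); Player II gets -5.
- c5 → Player I plays M (best of -3, 4, 0); Player II gets -1.
Player II's induced payoffs are 3, 9, 4, -5, -1, so Player II commits to c2. Subgame-perfect outcome: (M, c2) with payoffs (9, 9).

(M, c2)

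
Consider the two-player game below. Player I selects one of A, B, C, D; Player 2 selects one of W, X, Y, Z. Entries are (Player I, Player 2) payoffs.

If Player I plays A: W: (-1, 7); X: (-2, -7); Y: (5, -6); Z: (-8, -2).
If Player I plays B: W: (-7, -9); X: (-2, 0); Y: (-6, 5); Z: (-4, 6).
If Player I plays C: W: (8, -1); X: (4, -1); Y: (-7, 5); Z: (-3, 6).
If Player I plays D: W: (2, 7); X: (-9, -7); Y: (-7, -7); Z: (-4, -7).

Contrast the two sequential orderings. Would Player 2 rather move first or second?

If Player I leads: Player 2's best replies are A→W, B→Z, C→Z, D→W; Player I's induced payoffs -1, -4, -3, 2; outcome (D, W), payoffs (2, 7).
If Player 2 leads: Player I's best replies are W→C, X→C, Y→A, Z→C; Player 2's induced payoffs -1, -1, -6, 6; outcome (C, Z), payoffs (-3, 6).
Player 2 gets 6 moving first and 7 moving second, so Player 2 prefers to move second.

second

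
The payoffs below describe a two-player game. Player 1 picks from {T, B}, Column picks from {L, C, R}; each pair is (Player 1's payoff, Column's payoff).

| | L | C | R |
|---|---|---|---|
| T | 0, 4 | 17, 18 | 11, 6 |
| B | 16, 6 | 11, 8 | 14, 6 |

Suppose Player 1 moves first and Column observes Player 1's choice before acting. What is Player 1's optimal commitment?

Backward induction with Player 1 moving first.
- T: BR = C, leader payoff 17.
- B: BR = C, leader payoff 11.
Among 17, 11, the best is 17 at T. Subgame-perfect outcome: (T, C) with payoffs (17, 18).

T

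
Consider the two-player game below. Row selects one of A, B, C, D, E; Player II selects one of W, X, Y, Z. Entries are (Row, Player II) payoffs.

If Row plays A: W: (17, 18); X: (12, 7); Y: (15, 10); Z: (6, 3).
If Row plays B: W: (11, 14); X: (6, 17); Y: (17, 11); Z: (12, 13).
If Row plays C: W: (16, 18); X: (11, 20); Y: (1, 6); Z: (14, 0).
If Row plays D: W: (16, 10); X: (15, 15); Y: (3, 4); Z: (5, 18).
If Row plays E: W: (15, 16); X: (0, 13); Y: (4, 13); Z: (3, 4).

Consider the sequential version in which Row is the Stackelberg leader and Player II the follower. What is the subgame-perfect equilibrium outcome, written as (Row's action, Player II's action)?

Solve by backward induction (Row leads).
- A: BR = W, leader payoff 17.
- B: BR = X, leader payoff 6.
- C: BR = X, leader payoff 11.
- D: BR = Z, leader payoff 5.
- E: BR = W, leader payoff 15.
Among 17, 6, 11, 5, 15, the best is 17 at A. Subgame-perfect outcome: (A, W) with payoffs (17, 18).

(A, W)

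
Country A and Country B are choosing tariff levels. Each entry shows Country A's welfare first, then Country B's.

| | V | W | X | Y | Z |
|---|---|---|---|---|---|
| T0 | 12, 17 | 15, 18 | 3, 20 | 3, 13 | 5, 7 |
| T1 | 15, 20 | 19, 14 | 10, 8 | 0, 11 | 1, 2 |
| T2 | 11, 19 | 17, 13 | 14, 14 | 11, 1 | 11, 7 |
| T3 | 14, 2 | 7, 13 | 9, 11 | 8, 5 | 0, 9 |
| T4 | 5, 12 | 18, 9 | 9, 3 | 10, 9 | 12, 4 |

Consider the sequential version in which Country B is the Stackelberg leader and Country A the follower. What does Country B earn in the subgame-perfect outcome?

Backward induction with Country B moving first.
- V: Country A compares 12, 15, 11, 14, 5 and picks T1; Country B would get 20.
- W: Country A compares 15, 19, 17, 7, 18 and picks T1; Country B would get 14.
- X: Country A compares 3, 10, 14, 9, 9 and picks T2; Country B would get 14.
- Y: Country A compares 3, 0, 11, 8, 10 and picks T2; Country B would get 1.
- Z: Country A compares 5, 1, 11, 0, 12 and picks T4; Country B would get 4.
Country B's induced payoffs are 20, 14, 14, 1, 4, so Country B commits to V. Subgame-perfect outcome: (T1, V) with payoffs (15, 20).

20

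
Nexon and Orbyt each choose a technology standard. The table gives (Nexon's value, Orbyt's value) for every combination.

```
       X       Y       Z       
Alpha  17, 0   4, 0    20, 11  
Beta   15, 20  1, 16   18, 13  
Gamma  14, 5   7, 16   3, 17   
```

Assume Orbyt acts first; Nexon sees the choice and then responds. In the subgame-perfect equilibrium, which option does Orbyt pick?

Backward induction with Orbyt moving first.
- X → Nexon plays Alpha (best of 17, 15, 14); Orbyt gets 0.
- Y → Nexon plays Gamma (best of 4, 1, 7); Orbyt gets 16.
- Z → Nexon plays Alpha (best of 20, 18, 3); Orbyt gets 11.
Maximizing over 0, 16, 11, Orbyt chooses Y. Subgame-perfect outcome: (Gamma, Y) with payoffs (7, 16).

Y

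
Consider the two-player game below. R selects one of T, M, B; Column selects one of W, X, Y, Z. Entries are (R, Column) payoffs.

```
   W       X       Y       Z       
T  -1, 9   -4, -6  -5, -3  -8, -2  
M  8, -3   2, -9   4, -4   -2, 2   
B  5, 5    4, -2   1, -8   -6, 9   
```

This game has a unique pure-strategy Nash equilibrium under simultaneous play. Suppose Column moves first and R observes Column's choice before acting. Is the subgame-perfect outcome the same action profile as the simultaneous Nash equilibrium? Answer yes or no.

Backward induction with Column moving first.
- W → R plays M (best of -1, 8, 5); Column gets -3.
- X → R plays B (best of -4, 2, 4); Column gets -2.
- Y → R plays M (best of -5, 4, 1); Column gets -4.
- Z → R plays M (best of -8, -2, -6); Column gets 2.
Column's induced payoffs are -3, -2, -4, 2, so Column commits to Z. Subgame-perfect outcome: (M, Z) with payoffs (-2, 2).
Now find the simultaneous Nash equilibrium.
R's best replies: W→M; X→B; Y→M; Z→M.
Column's best replies: T→W; M→Z; B→Z.
Only (M, Z) has each player best-responding; Nash payoffs (-2, 2).
Sequential outcome (M, Z) coincides with the Nash profile (M, Z).

yes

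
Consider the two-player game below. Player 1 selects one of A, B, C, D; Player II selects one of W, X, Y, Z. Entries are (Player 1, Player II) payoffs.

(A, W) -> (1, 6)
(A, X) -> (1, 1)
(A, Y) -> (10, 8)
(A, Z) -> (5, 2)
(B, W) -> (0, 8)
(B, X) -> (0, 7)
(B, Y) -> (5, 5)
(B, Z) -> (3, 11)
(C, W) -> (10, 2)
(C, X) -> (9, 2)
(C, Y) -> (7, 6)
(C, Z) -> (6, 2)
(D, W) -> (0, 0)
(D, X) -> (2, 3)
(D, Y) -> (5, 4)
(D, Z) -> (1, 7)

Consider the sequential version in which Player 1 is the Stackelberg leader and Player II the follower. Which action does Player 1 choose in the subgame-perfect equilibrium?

A

Player II best-responds to each possible Player 1 move:
- A: Player II compares 6, 1, 8, 2 and picks Y; Player 1 would get 10.
- B: Player II compares 8, 7, 5, 11 and picks Z; Player 1 would get 3.
- C: Player II compares 2, 2, 6, 2 and picks Y; Player 1 would get 7.
- D: Player II compares 0, 3, 4, 7 and picks Z; Player 1 would get 1.
Among 10, 3, 7, 1, the best is 10 at A. Subgame-perfect outcome: (A, Y) with payoffs (10, 8).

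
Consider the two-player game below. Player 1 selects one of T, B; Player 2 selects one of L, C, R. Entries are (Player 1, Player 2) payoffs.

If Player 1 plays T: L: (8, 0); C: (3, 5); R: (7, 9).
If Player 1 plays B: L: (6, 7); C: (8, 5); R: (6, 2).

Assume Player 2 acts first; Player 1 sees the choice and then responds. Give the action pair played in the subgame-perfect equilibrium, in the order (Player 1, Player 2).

(T, R)

Solve by backward induction (Player 2 leads).
- L → Player 1 plays T (best of 8, 6); Player 2 gets 0.
- C → Player 1 plays B (best of 3, 8); Player 2 gets 5.
- R → Player 1 plays T (best of 7, 6); Player 2 gets 9.
Player 2's induced payoffs are 0, 5, 9, so Player 2 commits to R. Subgame-perfect outcome: (T, R) with payoffs (7, 9).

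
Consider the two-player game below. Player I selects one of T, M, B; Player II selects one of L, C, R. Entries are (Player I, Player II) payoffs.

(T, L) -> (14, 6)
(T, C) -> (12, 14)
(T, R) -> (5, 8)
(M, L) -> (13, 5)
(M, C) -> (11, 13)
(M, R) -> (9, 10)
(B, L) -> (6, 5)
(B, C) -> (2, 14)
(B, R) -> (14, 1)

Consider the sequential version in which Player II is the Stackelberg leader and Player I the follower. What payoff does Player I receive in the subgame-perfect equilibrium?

12

Backward induction with Player II moving first.
- L → Player I plays T (best of 14, 13, 6); Player II gets 6.
- C → Player I plays T (best of 12, 11, 2); Player II gets 14.
- R → Player I plays B (best of 5, 9, 14); Player II gets 1.
Player II's induced payoffs are 6, 14, 1, so Player II commits to C. Subgame-perfect outcome: (T, C) with payoffs (12, 14).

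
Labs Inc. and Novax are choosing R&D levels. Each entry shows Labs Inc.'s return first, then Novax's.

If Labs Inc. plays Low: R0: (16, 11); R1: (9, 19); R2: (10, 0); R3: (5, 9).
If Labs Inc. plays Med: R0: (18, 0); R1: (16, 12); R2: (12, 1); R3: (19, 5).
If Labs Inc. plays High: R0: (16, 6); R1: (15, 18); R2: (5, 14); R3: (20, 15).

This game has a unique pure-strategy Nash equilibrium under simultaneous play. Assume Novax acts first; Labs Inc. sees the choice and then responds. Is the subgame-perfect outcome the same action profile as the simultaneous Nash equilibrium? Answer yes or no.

Work backward from Labs Inc.'s decision.
- R0: BR = Med, leader payoff 0.
- R1: BR = Med, leader payoff 12.
- R2: BR = Med, leader payoff 1.
- R3: BR = High, leader payoff 15.
Among 0, 12, 1, 15, the best is 15 at R3. Subgame-perfect outcome: (High, R3) with payoffs (20, 15).
Now find the simultaneous Nash equilibrium.
Labs Inc.'s best replies: R0→Med; R1→Med; R2→Med; R3→High.
Novax's best replies: Low→R1; Med→R1; High→R1.
The unique mutual best reply is (Med, R1), giving (16, 12).
Sequential outcome (High, R3) differs from the Nash profile (Med, R1).

no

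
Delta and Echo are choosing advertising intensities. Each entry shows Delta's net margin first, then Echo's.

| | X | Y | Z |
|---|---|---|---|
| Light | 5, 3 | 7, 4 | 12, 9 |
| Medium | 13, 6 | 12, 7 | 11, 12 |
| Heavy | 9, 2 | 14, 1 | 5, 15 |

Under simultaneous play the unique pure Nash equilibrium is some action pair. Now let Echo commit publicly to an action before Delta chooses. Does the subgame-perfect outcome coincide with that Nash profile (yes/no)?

Delta best-responds to each possible Echo move:
- X: BR = Medium, leader payoff 6.
- Y: BR = Heavy, leader payoff 1.
- Z: BR = Light, leader payoff 9.
Maximizing over 6, 1, 9, Echo chooses Z. Subgame-perfect outcome: (Light, Z) with payoffs (12, 9).
For the simultaneous game, intersect best replies.
Delta's best replies: X→Medium; Y→Heavy; Z→Light.
Echo's best replies: Light→Z; Medium→Z; Heavy→Z.
The unique mutual best reply is (Light, Z), giving (12, 9).
Sequential outcome (Light, Z) coincides with the Nash profile (Light, Z).

yes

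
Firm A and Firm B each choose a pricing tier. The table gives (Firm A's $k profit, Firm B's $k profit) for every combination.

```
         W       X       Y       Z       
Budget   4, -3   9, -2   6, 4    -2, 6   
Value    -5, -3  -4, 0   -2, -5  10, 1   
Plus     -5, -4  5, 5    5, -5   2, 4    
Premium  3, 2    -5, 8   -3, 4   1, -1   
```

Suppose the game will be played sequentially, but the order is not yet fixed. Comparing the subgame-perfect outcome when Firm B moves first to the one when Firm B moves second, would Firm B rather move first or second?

first

If Firm A leads: Firm B's best replies are Budget→Z, Value→Z, Plus→X, Premium→X; Firm A's induced payoffs -2, 10, 5, -5; outcome (Value, Z), payoffs (10, 1).
If Firm B leads: Firm A's best replies are W→Budget, X→Budget, Y→Budget, Z→Value; Firm B's induced payoffs -3, -2, 4, 1; outcome (Budget, Y), payoffs (6, 4).
Firm B gets 4 moving first and 1 moving second, so Firm B prefers to move first.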